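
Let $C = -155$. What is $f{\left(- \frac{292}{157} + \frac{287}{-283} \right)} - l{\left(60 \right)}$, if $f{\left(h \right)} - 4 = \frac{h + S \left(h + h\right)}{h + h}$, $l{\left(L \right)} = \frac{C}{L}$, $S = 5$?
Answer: $\frac{145}{12} \approx 12.083$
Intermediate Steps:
$l{\left(L \right)} = - \frac{155}{L}$
$f{\left(h \right)} = \frac{19}{2}$ ($f{\left(h \right)} = 4 + \frac{h + 5 \left(h + h\right)}{h + h} = 4 + \frac{h + 5 \cdot 2 h}{2 h} = 4 + \left(h + 10 h\right) \frac{1}{2 h} = 4 + 11 h \frac{1}{2 h} = 4 + \frac{11}{2} = \frac{19}{2}$)
$f{\left(- \frac{292}{157} + \frac{287}{-283} \right)} - l{\left(60 \right)} = \frac{19}{2} - - \frac{155}{60} = \frac{19}{2} - \left(-155\right) \frac{1}{60} = \frac{19}{2} - - \frac{31}{12} = \frac{19}{2} + \frac{31}{12} = \frac{145}{12}$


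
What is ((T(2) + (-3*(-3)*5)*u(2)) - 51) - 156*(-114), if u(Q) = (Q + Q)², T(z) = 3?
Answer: 18456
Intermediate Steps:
u(Q) = 4*Q² (u(Q) = (2*Q)² = 4*Q²)
((T(2) + (-3*(-3)*5)*u(2)) - 51) - 156*(-114) = ((3 + (-3*(-3)*5)*(4*2²)) - 51) - 156*(-114) = ((3 + (9*5)*(4*4)) - 51) + 17784 = ((3 + 45*16) - 51) + 17784 = ((3 + 720) - 51) + 17784 = (723 - 51) + 17784 = 672 + 17784 = 18456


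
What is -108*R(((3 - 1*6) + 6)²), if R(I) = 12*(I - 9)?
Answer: 0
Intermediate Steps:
R(I) = -108 + 12*I (R(I) = 12*(-9 + I) = -108 + 12*I)
-108*R(((3 - 1*6) + 6)²) = -108*(-108 + 12*((3 - 1*6) + 6)²) = -108*(-108 + 12*((3 - 6) + 6)²) = -108*(-108 + 12*(-3 + 6)²) = -108*(-108 + 12*3²) = -108*(-108 + 12*9) = -108*(-108 + 108) = -108*0 = 0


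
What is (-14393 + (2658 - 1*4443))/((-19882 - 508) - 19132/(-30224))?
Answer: 122240968/154062057 ≈ 0.79345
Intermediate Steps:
(-14393 + (2658 - 1*4443))/((-19882 - 508) - 19132/(-30224)) = (-14393 + (2658 - 4443))/(-20390 - 19132*(-1/30224)) = (-14393 - 1785)/(-20390 + 4783/7556) = -16178/(-154062057/7556) = -16178*(-7556/154062057) = 122240968/154062057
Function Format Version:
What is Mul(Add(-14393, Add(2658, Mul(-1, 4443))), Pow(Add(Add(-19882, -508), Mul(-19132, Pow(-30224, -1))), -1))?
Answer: Rational(122240968, 154062057) ≈ 0.79345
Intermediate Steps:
Mul(Add(-14393, Add(2658, Mul(-1, 4443))), Pow(Add(Add(-19882, -508), Mul(-19132, Pow(-30224, -1))), -1)) = Mul(Add(-14393, Add(2658, -4443)), Pow(Add(-20390, Mul(-19132, Rational(-1, 30224))), -1)) = Mul(Add(-14393, -1785), Pow(Add(-20390, Rational(4783, 7556)), -1)) = Mul(-16178, Pow(Rational(-154062057, 7556), -1)) = Mul(-16178, Rational(-7556, 154062057)) = Rational(122240968, 154062057)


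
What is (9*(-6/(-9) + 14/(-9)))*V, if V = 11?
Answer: -88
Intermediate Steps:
(9*(-6/(-9) + 14/(-9)))*V = (9*(-6/(-9) + 14/(-9)))*11 = (9*(-6*(-⅑) + 14*(-⅑)))*11 = (9*(⅔ - 14/9))*11 = (9*(-8/9))*11 = -8*11 = -88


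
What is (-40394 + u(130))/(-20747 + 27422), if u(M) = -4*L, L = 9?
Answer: -8086/1335 ≈ -6.0569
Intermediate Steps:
u(M) = -36 (u(M) = -4*9 = -36)
(-40394 + u(130))/(-20747 + 27422) = (-40394 - 36)/(-20747 + 27422) = -40430/6675 = -40430*1/6675 = -8086/1335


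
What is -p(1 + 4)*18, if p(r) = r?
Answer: -90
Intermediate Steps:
-p(1 + 4)*18 = -(1 + 4)*18 = -5*18 = -1*90 = -90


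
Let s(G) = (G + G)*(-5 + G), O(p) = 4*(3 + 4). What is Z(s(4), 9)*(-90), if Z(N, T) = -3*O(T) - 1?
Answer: 7650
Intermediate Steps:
O(p) = 28 (O(p) = 4*7 = 28)
s(G) = 2*G*(-5 + G) (s(G) = (2*G)*(-5 + G) = 2*G*(-5 + G))
Z(N, T) = -85 (Z(N, T) = -3*28 - 1 = -84 - 1 = -85)
Z(s(4), 9)*(-90) = -85*(-90) = 7650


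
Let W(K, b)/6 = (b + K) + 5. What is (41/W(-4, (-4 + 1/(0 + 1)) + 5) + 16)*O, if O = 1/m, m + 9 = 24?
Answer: 329/270 ≈ 1.2185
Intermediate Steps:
m = 15 (m = -9 + 24 = 15)
W(K, b) = 30 + 6*K + 6*b (W(K, b) = 6*((b + K) + 5) = 6*((K + b) + 5) = 6*(5 + K + b) = 30 + 6*K + 6*b)
O = 1/15 ≈ 0.066667
(41/W(-4, (-4 + 1/(0 + 1)) + 5) + 16)*O = (41/(30 + 6*(-4) + 6*((-4 + 1/(0 + 1)) + 5)) + 16)*(1/15) = (41/(30 - 24 + 6*((-4 + 1/1) + 5)) + 16)*(1/15) = (41/(30 - 24 + 6*((-4 + 1) + 5)) + 16)*(1/15) = (41/(30 - 24 + 6*(-3 + 5)) + 16)*(1/15) = (41/(30 - 24 + 6*2) + 16)*(1/15) = (41/(30 - 24 + 12) + 16)*(1/15) = (41/18 + 16)*(1/15) = (329/18)*(1/15) = 329/270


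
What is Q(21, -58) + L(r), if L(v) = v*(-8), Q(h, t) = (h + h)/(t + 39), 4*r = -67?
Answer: 2504/19 ≈ 131.79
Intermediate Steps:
r = -67/4 (r = (¼)*(-67) = -67/4 ≈ -16.750)
Q(h, t) = 2*h/(39 + t) (Q(h, t) = (2*h)/(39 + t) = 2*h/(39 + t))
L(v) = -8*v
Q(21, -58) + L(r) = 2*21/(39 - 58) - 8*(-67/4) = 2*21/(-19) + 134 = 2*21*(-1/19) + 134 = -42/19 + 134 = 2504/19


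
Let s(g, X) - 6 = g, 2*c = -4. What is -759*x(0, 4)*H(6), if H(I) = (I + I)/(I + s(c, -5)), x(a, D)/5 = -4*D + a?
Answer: 72864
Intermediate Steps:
c = -2 (c = (½)*(-4) = -2)
s(g, X) = 6 + g
x(a, D) = -20*D + 5*a (x(a, D) = 5*(-4*D + a) = 5*(a - 4*D) = -20*D + 5*a)
H(I) = 2*I/(4 + I) (H(I) = (I + I)/(I + (6 - 2)) = (2*I)/(I + 4) = (2*I)/(4 + I) = 2*I/(4 + I))
-759*x(0, 4)*H(6) = -759*(-20*4 + 5*0)*2*6/(4 + 6) = -759*(-80 + 0)*2*6/10 = -(-60720)*2*6*(⅒) = -(-60720)*6/5 = -759*(-96) = 72864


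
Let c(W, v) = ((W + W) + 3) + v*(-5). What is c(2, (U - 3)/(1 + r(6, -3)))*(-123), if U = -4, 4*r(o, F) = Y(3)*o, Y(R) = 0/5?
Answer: -5166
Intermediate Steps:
Y(R) = 0 (Y(R) = 0*(⅕) = 0)
r(o, F) = 0 (r(o, F) = (0*o)/4 = (¼)*0 = 0)
c(W, v) = 3 - 5*v + 2*W (c(W, v) = (2*W + 3) - 5*v = (3 + 2*W) - 5*v = 3 - 5*v + 2*W)
c(2, (U - 3)/(1 + r(6, -3)))*(-123) = (3 - 5*(-4 - 3)/(1 + 0) + 2*2)*(-123) = (3 - (-35)/1 + 4)*(-123) = (3 - (-35) + 4)*(-123) = (3 - 5*(-7) + 4)*(-123) = (3 + 35 + 4)*(-123) = 42*(-123) = -5166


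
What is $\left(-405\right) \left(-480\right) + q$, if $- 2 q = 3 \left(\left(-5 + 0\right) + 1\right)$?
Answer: $194406$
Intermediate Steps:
$q = 6$ ($q = - \frac{3 \left(\left(-5 + 0\right) + 1\right)}{2} = - \frac{3 \left(-5 + 1\right)}{2} = - \frac{3 \left(-4\right)}{2} = \left(- \frac{1}{2}\right) \left(-12\right) = 6$)
$\left(-405\right) \left(-480\right) + q = \left(-405\right) \left(-480\right) + 6 = 194400 + 6 = 194406$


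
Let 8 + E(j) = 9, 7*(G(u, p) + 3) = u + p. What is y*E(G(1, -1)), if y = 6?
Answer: 6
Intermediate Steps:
G(u, p) = -3 + p/7 + u/7 (G(u, p) = -3 + (u + p)/7 = -3 + (p + u)/7 = -3 + (p/7 + u/7) = -3 + p/7 + u/7)
E(j) = 1 (E(j) = -8 + 9 = 1)
y*E(G(1, -1)) = 6*1 = 6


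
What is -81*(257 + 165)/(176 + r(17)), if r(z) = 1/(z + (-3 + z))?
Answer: -353214/1819 ≈ -194.18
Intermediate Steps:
r(z) = 1/(-3 + 2*z)
-81*(257 + 165)/(176 + r(17)) = -81*(257 + 165)/(176 + 1/(-3 + 2*17)) = -34182/(176 + 1/(-3 + 34)) = -34182/(176 + 1/31) = -34182/5457/31 = -34182*31/5457 = -81*13082/5457 = -353214/1819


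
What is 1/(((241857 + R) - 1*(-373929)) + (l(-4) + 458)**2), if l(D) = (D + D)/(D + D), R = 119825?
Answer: 1/946292 ≈ 1.0568e-6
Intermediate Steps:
l(D) = 1 (l(D) = (2*D)/((2*D)) = (2*D)*(1/(2*D)) = 1)
1/(((241857 + R) - 1*(-373929)) + (l(-4) + 458)**2) = 1/(((241857 + 119825) - 1*(-373929)) + (1 + 458)**2) = 1/((361682 + 373929) + 459**2) = 1/(735611 + 210681) = 1/946292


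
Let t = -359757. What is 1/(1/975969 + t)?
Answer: -975969/351111679532 ≈ -2.7797e-6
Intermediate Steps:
1/(1/975969 + t) = 1/(1/975969 - 359757) = 1/(-351111679532/975969) = -975969/351111679532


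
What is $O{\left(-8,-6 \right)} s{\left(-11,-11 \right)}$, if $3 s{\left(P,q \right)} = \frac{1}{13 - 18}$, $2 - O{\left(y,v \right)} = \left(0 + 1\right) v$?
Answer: $- \frac{8}{15} \approx -0.53333$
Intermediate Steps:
$O{\left(y,v \right)} = 2 - v$ ($O{\left(y,v \right)} = 2 - \left(0 + 1\right) v = 2 - 1 v = 2 - v$)
$s{\left(P,q \right)} = - \frac{1}{15}$ ($s{\left(P,q \right)} = \frac{1}{3 \left(13 - 18\right)} = \frac{1}{3 \left(-5\right)} = \frac{1}{3} \left(- \frac{1}{5}\right) = - \frac{1}{15}$)
$O{\left(-8,-6 \right)} s{\left(-11,-11 \right)} = \left(2 - -6\right) \left(- \frac{1}{15}\right) = \left(2 + 6\right) \left(- \frac{1}{15}\right) = 8 \left(- \frac{1}{15}\right) = - \frac{8}{15}$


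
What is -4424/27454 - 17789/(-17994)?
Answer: 29198125/35286234 ≈ 0.82747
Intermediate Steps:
-4424/27454 - 17789/(-17994) = -4424*1/27454 - 17789*(-1/17994) = -316/1961 + 17789/17994 = 29198125/35286234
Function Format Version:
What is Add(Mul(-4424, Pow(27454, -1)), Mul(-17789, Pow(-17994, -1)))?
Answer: Rational(29198125, 35286234) ≈ 0.82747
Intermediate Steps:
Add(Mul(-4424, Pow(27454, -1)), Mul(-17789, Pow(-17994, -1))) = Add(Mul(-4424, Rational(1, 27454)), Mul(-17789, Rational(-1, 17994))) = Add(Rational(-316, 1961), Rational(17789, 17994)) = Rational(29198125, 35286234)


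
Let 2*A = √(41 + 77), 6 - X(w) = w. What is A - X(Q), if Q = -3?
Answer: -9 + √118/2 ≈ -3.5686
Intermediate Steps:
X(w) = 6 - w
A = √118/2 (A = √(41 + 77)/2 = √118/2 ≈ 5.4314)
A - X(Q) = √118/2 - (6 - 1*(-3)) = √118/2 - (6 + 3) = √118/2 - 1*9 = √118/2 - 9 = -9 + √118/2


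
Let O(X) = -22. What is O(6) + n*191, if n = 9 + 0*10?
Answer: 1697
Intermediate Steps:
n = 9 (n = 9 + 0 = 9)
O(6) + n*191 = -22 + 9*191 = -22 + 1719 = 1697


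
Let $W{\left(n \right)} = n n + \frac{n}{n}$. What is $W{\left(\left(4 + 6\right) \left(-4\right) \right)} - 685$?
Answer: $916$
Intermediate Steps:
$W{\left(n \right)} = 1 + n^{2}$ ($W{\left(n \right)} = n^{2} + 1 = 1 + n^{2}$)
$W{\left(\left(4 + 6\right) \left(-4\right) \right)} - 685 = \left(1 + \left(\left(4 + 6\right) \left(-4\right)\right)^{2}\right) - 685 = \left(1 + \left(10 \left(-4\right)\right)^{2}\right) - 685 = \left(1 + \left(-40\right)^{2}\right) - 685 = \left(1 + 1600\right) - 685 = 1601 - 685 = 916$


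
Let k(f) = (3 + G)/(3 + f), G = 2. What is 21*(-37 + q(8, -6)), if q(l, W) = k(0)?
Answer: -742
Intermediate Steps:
k(f) = 5/(3 + f) (k(f) = (3 + 2)/(3 + f) = 5/(3 + f))
q(l, W) = 5/3 (q(l, W) = 5/(3 + 0) = 5/3)
21*(-37 + q(8, -6)) = 21*(-37 + 5/3) = 21*(-106/3) = -742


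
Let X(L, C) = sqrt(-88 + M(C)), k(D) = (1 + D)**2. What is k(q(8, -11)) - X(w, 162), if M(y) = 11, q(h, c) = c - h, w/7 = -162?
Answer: 324 - I*sqrt(77) ≈ 324.0 - 8.775*I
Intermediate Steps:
w = -1134 (w = 7*(-162) = -1134)
X(L, C) = I*sqrt(77) (X(L, C) = sqrt(-88 + 11) = sqrt(-77) = I*sqrt(77))
k(q(8, -11)) - X(w, 162) = (1 + (-11 - 1*8))**2 - I*sqrt(77) = (1 + (-11 - 8))**2 - I*sqrt(77) = (1 - 19)**2 - I*sqrt(77) = (-18)**2 - I*sqrt(77) = 324 - I*sqrt(77)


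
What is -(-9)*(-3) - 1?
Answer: -28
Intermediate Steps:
-(-9)*(-3) - 1 = -9*3 - 1 = -27 - 1 = -28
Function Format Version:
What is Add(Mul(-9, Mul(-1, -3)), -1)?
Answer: -28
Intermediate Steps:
Add(Mul(-9, Mul(-1, -3)), -1) = Add(Mul(-9, 3), -1) = Add(-27, -1) = -28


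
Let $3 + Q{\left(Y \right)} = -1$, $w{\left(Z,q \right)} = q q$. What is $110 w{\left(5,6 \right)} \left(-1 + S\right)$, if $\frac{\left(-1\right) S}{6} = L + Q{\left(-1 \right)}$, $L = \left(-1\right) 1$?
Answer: $114840$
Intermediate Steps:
$L = -1$
$w{\left(Z,q \right)} = q^{2}$
$Q{\left(Y \right)} = -4$ ($Q{\left(Y \right)} = -3 - 1 = -4$)
$S = 30$ ($S = - 6 \left(-1 - 4\right) = \left(-6\right) \left(-5\right) = 30$)
$110 w{\left(5,6 \right)} \left(-1 + S\right) = 110 \cdot 6^{2} \left(-1 + 30\right) = 110 \cdot 36 \cdot 29 = 110 \cdot 1044 = 114840$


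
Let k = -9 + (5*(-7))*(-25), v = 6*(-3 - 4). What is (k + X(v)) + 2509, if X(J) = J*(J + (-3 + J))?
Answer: 7029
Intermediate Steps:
v = -42 (v = 6*(-7) = -42)
X(J) = J*(-3 + 2*J)
k = 866 (k = -9 - 35*(-25) = -9 + 875 = 866)
(k + X(v)) + 2509 = (866 - 42*(-3 + 2*(-42))) + 2509 = (866 - 42*(-3 - 84)) + 2509 = (866 - 42*(-87)) + 2509 = (866 + 3654) + 2509 = 4520 + 2509 = 7029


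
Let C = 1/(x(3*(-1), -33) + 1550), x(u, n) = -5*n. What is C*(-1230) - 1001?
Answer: -343589/343 ≈ -1001.7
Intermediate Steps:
C = 1/1715 (C = 1/(-5*(-33) + 1550) = 1/(165 + 1550) = 1/1715 ≈ 0.00058309)
C*(-1230) - 1001 = (1/1715)*(-1230) - 1001 = -246/343 - 1001 = -343589/343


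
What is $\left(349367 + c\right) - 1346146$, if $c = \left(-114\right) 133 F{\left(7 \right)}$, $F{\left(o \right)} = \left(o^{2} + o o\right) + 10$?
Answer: $-2634275$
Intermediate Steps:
$F{\left(o \right)} = 10 + 2 o^{2}$ ($F{\left(o \right)} = \left(o^{2} + o^{2}\right) + 10 = 2 o^{2} + 10 = 10 + 2 o^{2}$)
$c = -1637496$ ($c = \left(-114\right) 133 \left(10 + 2 \cdot 7^{2}\right) = - 15162 \left(10 + 2 \cdot 49\right) = - 15162 \left(10 + 98\right) = \left(-15162\right) 108 = -1637496$)
$\left(349367 + c\right) - 1346146 = \left(349367 - 1637496\right) - 1346146 = -1288129 - 1346146 = -2634275$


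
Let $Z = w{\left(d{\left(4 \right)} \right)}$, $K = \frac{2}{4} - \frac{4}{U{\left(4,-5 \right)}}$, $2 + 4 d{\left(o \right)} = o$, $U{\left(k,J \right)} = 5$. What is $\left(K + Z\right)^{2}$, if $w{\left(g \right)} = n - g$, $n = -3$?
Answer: $\frac{361}{25} \approx 14.44$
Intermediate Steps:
$d{\left(o \right)} = - \frac{1}{2} + \frac{o}{4}$
$w{\left(g \right)} = -3 - g$
$K = - \frac{3}{10}$ ($K = \frac{2}{4} - \frac{4}{5} = 2 \cdot \frac{1}{4} - \frac{4}{5} = \frac{1}{2} - \frac{4}{5} = - \frac{3}{10} \approx -0.3$)
$Z = - \frac{7}{2}$ ($Z = -3 - \left(- \frac{1}{2} + \frac{1}{4} \cdot 4\right) = -3 - \left(- \frac{1}{2} + 1\right) = -3 - \frac{1}{2} = - \frac{7}{2} \approx -3.5$)
$\left(K + Z\right)^{2} = \left(- \frac{3}{10} - \frac{7}{2}\right)^{2} = \left(- \frac{19}{5}\right)^{2} = \frac{361}{25}$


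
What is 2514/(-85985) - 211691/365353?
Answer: -19120748077/31414877705 ≈ -0.60865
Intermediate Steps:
2514/(-85985) - 211691/365353 = 2514*(-1/85985) - 211691*1/365353 = -2514/85985 - 211691/365353 = -19120748077/31414877705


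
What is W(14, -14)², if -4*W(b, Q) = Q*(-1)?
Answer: 49/4 ≈ 12.250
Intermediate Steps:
W(b, Q) = Q/4 (W(b, Q) = -Q*(-1)/4 = -(-1)*Q/4 = Q/4)
W(14, -14)² = ((¼)*(-14))² = (-7/2)² = 49/4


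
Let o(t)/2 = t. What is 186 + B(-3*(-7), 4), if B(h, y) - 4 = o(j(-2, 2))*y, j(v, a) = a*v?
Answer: 158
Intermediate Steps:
o(t) = 2*t
B(h, y) = 4 - 8*y (B(h, y) = 4 + (2*(2*(-2)))*y = 4 + (2*(-4))*y = 4 - 8*y)
186 + B(-3*(-7), 4) = 186 + (4 - 8*4) = 186 + (4 - 32) = 186 - 28 = 158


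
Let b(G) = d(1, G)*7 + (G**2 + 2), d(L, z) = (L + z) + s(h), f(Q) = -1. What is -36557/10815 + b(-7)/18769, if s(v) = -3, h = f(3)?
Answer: -686268113/202986735 ≈ -3.3809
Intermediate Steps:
h = -1
d(L, z) = -3 + L + z (d(L, z) = (L + z) - 3 = -3 + L + z)
b(G) = -12 + G**2 + 7*G (b(G) = (-3 + 1 + G)*7 + (G**2 + 2) = (-2 + G)*7 + (2 + G**2) = (-14 + 7*G) + (2 + G**2) = -12 + G**2 + 7*G)
-36557/10815 + b(-7)/18769 = -36557/10815 + (-12 + (-7)**2 + 7*(-7))/18769 = -36557*1/10815 + (-12 + 49 - 49)*(1/18769) = -36557/10815 - 12*1/18769 = -36557/10815 - 12/18769 = -686268113/202986735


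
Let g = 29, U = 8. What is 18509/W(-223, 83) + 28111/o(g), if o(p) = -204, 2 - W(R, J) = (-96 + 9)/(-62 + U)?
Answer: 67768271/1428 ≈ 47457.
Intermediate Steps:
W(R, J) = 7/18 (W(R, J) = 2 - (-96 + 9)/(-62 + 8) = 2 - (-87)/(-54) = 2 - (-87)*(-1)/54 = 2 - 1*29/18 = 2 - 29/18 = 7/18)
18509/W(-223, 83) + 28111/o(g) = 18509/(7/18) + 28111/(-204) = 18509*(18/7) + 28111*(-1/204) = 333162/7 - 28111/204 = 67768271/1428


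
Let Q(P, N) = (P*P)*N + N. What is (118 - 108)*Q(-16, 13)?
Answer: 33410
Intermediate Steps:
Q(P, N) = N + N*P**2 (Q(P, N) = P**2*N + N = N*P**2 + N = N + N*P**2)
(118 - 108)*Q(-16, 13) = (118 - 108)*(13*(1 + (-16)**2)) = 10*(13*(1 + 256)) = 10*(13*257) = 10*3341 = 33410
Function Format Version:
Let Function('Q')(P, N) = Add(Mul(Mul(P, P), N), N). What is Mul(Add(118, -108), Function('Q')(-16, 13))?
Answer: 33410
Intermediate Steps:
Function('Q')(P, N) = Add(N, Mul(N, Pow(P, 2))) (Function('Q')(P, N) = Add(Mul(Pow(P, 2), N), N) = Add(Mul(N, Pow(P, 2)), N) = Add(N, Mul(N, Pow(P, 2))))
Mul(Add(118, -108), Function('Q')(-16, 13)) = Mul(Add(118, -108), Mul(13, Add(1, Pow(-16, 2)))) = Mul(10, Mul(13, Add(1, 256))) = Mul(10, Mul(13, 257)) = Mul(10, 3341) = 33410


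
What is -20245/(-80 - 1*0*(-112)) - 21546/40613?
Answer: 164097301/649808 ≈ 252.53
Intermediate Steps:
-20245/(-80 - 1*0*(-112)) - 21546/40613 = -20245/(-80 + 0*(-112)) - 21546*1/40613 = -20245/(-80 + 0) - 21546/40613 = -20245/(-80) - 21546/40613 = -20245*(-1/80) - 21546/40613 = 4049/16 - 21546/40613 = 164097301/649808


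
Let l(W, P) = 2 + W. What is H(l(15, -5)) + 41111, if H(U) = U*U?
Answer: 41400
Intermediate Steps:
H(U) = U²
H(l(15, -5)) + 41111 = (2 + 15)² + 41111 = 17² + 41111 = 289 + 41111 = 41400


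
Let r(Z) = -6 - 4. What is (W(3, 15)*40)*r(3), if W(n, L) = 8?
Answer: -3200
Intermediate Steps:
r(Z) = -10
(W(3, 15)*40)*r(3) = (8*40)*(-10) = 320*(-10) = -3200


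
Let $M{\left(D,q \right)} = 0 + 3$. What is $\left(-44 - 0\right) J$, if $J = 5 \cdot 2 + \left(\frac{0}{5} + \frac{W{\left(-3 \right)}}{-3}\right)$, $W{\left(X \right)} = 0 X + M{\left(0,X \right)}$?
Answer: $-396$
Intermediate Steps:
$M{\left(D,q \right)} = 3$
$W{\left(X \right)} = 3$ ($W{\left(X \right)} = 0 X + 3 = 0 + 3 = 3$)
$J = 9$ ($J = 5 \cdot 2 + \left(\frac{0}{5} + \frac{3}{-3}\right) = 10 + \left(0 \cdot \frac{1}{5} + 3 \left(- \frac{1}{3}\right)\right) = 10 + \left(0 - 1\right) = 10 - 1 = 9$)
$\left(-44 - 0\right) J = \left(-44 - 0\right) 9 = \left(-44 + 0\right) 9 = \left(-44\right) 9 = -396$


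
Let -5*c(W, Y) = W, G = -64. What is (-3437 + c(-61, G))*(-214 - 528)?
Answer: 12706008/5 ≈ 2.5412e+6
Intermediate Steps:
c(W, Y) = -W/5
(-3437 + c(-61, G))*(-214 - 528) = (-3437 - 1/5*(-61))*(-214 - 528) = (-3437 + 61/5)*(-742) = -17124/5*(-742) = 12706008/5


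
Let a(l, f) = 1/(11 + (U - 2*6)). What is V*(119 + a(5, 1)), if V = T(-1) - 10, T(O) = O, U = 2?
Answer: -1320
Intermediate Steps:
V = -11 (V = -1 - 10 = -11)
a(l, f) = 1 (a(l, f) = 1/(11 + (2 - 2*6)) = 1/(11 + (2 - 12)) = 1/(11 - 10) = 1/1 = 1)
V*(119 + a(5, 1)) = -11*(119 + 1) = -11*120 = -1320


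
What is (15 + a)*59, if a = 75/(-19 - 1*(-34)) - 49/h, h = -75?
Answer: 91391/75 ≈ 1218.5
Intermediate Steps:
a = 424/75 (a = 75/(-19 - 1*(-34)) - 49/(-75) = 75/(-19 + 34) - 49*(-1/75) = 75/15 + 49/75 = 75*(1/15) + 49/75 = 5 + 49/75 = 424/75 ≈ 5.6533)
(15 + a)*59 = (15 + 424/75)*59 = (1549/75)*59 = 91391/75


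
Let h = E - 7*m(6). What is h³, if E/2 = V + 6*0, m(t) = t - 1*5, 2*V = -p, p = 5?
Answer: -1728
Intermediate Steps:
V = -5/2 (V = (-1*5)/2 = (½)*(-5) = -5/2 ≈ -2.5000)
m(t) = -5 + t (m(t) = t - 5 = -5 + t)
E = -5 (E = 2*(-5/2 + 6*0) = 2*(-5/2 + 0) = 2*(-5/2) = -5)
h = -12 (h = -5 - 7*(-5 + 6) = -5 - 7*1 = -5 - 7 = -12)
h³ = (-12)³ = -1728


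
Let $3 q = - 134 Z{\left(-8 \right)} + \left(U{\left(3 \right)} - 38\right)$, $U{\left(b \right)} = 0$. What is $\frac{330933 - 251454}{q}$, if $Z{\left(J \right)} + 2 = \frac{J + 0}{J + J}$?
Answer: $\frac{238437}{163} \approx 1462.8$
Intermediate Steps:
$Z{\left(J \right)} = - \frac{3}{2}$ ($Z{\left(J \right)} = -2 + \frac{J + 0}{J + J} = -2 + \frac{J}{2 J} = -2 + J \frac{1}{2 J} = -2 + \frac{1}{2} = - \frac{3}{2}$)
$q = \frac{163}{3}$ ($q = \frac{\left(-134\right) \left(- \frac{3}{2}\right) + \left(0 - 38\right)}{3} = \frac{201 + \left(0 - 38\right)}{3} = \frac{201 - 38}{3} = \frac{1}{3} \cdot 163 = \frac{163}{3} \approx 54.333$)
$\frac{330933 - 251454}{q} = \frac{330933 - 251454}{\frac{163}{3}} = \left(330933 - 251454\right) \frac{3}{163} = 79479 \cdot \frac{3}{163} = \frac{238437}{163}$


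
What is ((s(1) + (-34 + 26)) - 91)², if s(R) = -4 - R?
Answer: 10816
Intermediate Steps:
((s(1) + (-34 + 26)) - 91)² = (((-4 - 1*1) + (-34 + 26)) - 91)² = (((-4 - 1) - 8) - 91)² = ((-5 - 8) - 91)² = (-13 - 91)² = (-104)² = 10816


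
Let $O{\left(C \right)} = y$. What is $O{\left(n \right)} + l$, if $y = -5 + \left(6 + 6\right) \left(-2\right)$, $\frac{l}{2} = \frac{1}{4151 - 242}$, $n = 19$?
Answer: $- \frac{113359}{3909} \approx -28.999$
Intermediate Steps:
$l = \frac{2}{3909}$ ($l = \frac{2}{4151 - 242} = \frac{2}{3909} \approx 0.00051164$)
$y = -29$ ($y = -5 + 12 \left(-2\right) = -5 - 24 = -29$)
$O{\left(C \right)} = -29$
$O{\left(n \right)} + l = -29 + \frac{2}{3909} = - \frac{113359}{3909}$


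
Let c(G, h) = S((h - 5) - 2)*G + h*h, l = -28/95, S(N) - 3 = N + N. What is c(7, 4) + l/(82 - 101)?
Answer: -8997/1805 ≈ -4.9845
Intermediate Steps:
S(N) = 3 + 2*N (S(N) = 3 + (N + N) = 3 + 2*N)
l = -28/95 (l = -28*1/95 = -28/95 ≈ -0.29474)
c(G, h) = h² + G*(-11 + 2*h) (c(G, h) = (3 + 2*((h - 5) - 2))*G + h*h = (3 + 2*((-5 + h) - 2))*G + h² = (3 + 2*(-7 + h))*G + h² = (3 + (-14 + 2*h))*G + h² = (-11 + 2*h)*G + h² = G*(-11 + 2*h) + h² = h² + G*(-11 + 2*h))
c(7, 4) + l/(82 - 101) = (4² + 7*(-11 + 2*4)) - 28/95/(82 - 101) = (16 + 7*(-11 + 8)) - 28/95/(-19) = (16 + 7*(-3)) - 1/19*(-28/95) = (16 - 21) + 28/1805 = -5 + 28/1805 = -8997/1805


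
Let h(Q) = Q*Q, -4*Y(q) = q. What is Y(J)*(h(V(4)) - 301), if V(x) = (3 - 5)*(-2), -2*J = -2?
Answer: 285/4 ≈ 71.250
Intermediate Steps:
J = 1 (J = -1/2*(-2) = 1)
Y(q) = -q/4
V(x) = 4 (V(x) = -2*(-2) = 4)
h(Q) = Q**2
Y(J)*(h(V(4)) - 301) = (-1/4*1)*(4**2 - 301) = -(16 - 301)/4 = -1/4*(-285) = 285/4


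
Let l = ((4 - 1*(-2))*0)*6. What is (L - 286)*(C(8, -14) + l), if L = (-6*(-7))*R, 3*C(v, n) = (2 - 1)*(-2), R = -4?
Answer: 908/3 ≈ 302.67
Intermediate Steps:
C(v, n) = -⅔ (C(v, n) = ((2 - 1)*(-2))/3 = (1*(-2))/3 = (⅓)*(-2) = -⅔)
L = -168 (L = -6*(-7)*(-4) = 42*(-4) = -168)
l = 0 (l = ((4 + 2)*0)*6 = (6*0)*6 = 0*6 = 0)
(L - 286)*(C(8, -14) + l) = (-168 - 286)*(-⅔ + 0) = -454*(-⅔) = 908/3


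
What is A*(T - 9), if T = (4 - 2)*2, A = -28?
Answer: 140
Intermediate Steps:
T = 4 (T = 2*2 = 4)
A*(T - 9) = -28*(4 - 9) = -28*(-5) = 140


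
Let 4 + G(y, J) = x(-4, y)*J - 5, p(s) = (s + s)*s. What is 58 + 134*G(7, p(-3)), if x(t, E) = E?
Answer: 15736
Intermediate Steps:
p(s) = 2*s² (p(s) = (2*s)*s = 2*s²)
G(y, J) = -9 + J*y (G(y, J) = -4 + (y*J - 5) = -4 + (J*y - 5) = -4 + (-5 + J*y) = -9 + J*y)
58 + 134*G(7, p(-3)) = 58 + 134*(-9 + (2*(-3)²)*7) = 58 + 134*(-9 + (2*9)*7) = 58 + 134*(-9 + 18*7) = 58 + 134*(-9 + 126) = 58 + 134*117 = 58 + 15678 = 15736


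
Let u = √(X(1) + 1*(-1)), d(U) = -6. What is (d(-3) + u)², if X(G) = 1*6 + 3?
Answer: 44 - 24*√2 ≈ 10.059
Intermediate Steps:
X(G) = 9 (X(G) = 6 + 3 = 9)
u = 2*√2 (u = √(9 + 1*(-1)) = √(9 - 1) = √8 = 2*√2 ≈ 2.8284)
(d(-3) + u)² = (-6 + 2*√2)²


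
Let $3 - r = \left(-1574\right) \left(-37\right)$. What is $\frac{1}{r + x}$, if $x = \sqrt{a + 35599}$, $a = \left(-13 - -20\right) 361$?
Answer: $- \frac{58235}{3391277099} - \frac{\sqrt{38126}}{3391277099} \approx -1.723 \cdot 10^{-5}$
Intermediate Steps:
$r = -58235$ ($r = 3 - \left(-1574\right) \left(-37\right) = 3 - 58238 = -58235$)
$a = 2527$ ($a = \left(-13 + 20\right) 361 = 7 \cdot 361 = 2527$)
$x = \sqrt{38126}$ ($x = \sqrt{2527 + 35599} = \sqrt{38126} \approx 195.26$)
$\frac{1}{r + x} = \frac{1}{-58235 + \sqrt{38126}}$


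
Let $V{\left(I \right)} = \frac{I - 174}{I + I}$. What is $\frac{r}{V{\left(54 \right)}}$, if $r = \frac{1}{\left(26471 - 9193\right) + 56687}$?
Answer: $- \frac{3}{246550} \approx -1.2168 \cdot 10^{-5}$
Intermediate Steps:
$r = \frac{1}{73965}$ ($r = \frac{1}{17278 + 56687} = \frac{1}{73965} \approx 1.352 \cdot 10^{-5}$)
$V{\left(I \right)} = \frac{-174 + I}{2 I}$
$\frac{r}{V{\left(54 \right)}} = \frac{1}{73965 \frac{-174 + 54}{2 \cdot 54}} = \frac{1}{73965 \cdot \frac{1}{2} \cdot \frac{1}{54} \left(-120\right)} = \frac{1}{73965 \left(- \frac{10}{9}\right)} = \frac{1}{73965} \left(- \frac{9}{10}\right) = - \frac{3}{246550}$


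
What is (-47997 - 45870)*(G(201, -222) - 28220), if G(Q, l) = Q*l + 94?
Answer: 6828636516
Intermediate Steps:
G(Q, l) = 94 + Q*l
(-47997 - 45870)*(G(201, -222) - 28220) = (-47997 - 45870)*((94 + 201*(-222)) - 28220) = -93867*((94 - 44622) - 28220) = -93867*(-44528 - 28220) = -93867*(-72748) = 6828636516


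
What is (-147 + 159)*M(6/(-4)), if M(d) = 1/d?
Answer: -8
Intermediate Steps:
(-147 + 159)*M(6/(-4)) = (-147 + 159)/((6/(-4))) = 12/((6*(-¼))) = 12/(-3/2) = 12*(-⅔) = -8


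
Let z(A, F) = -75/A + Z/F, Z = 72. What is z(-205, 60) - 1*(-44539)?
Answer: 9130816/205 ≈ 44541.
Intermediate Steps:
z(A, F) = -75/A + 72/F
z(-205, 60) - 1*(-44539) = (-75/(-205) + 72/60) - 1*(-44539) = (-75*(-1/205) + 72*(1/60)) + 44539 = (15/41 + 6/5) + 44539 = 321/205 + 44539 = 9130816/205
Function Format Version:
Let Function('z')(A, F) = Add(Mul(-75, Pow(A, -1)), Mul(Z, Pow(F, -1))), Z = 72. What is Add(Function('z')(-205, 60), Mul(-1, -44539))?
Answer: Rational(9130816, 205) ≈ 44541.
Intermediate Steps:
Function('z')(A, F) = Add(Mul(-75, Pow(A, -1)), Mul(72, Pow(F, -1)))
Add(Function('z')(-205, 60), Mul(-1, -44539)) = Add(Add(Mul(-75, Pow(-205, -1)), Mul(72, Pow(60, -1))), Mul(-1, -44539)) = Add(Add(Mul(-75, Rational(-1, 205)), Mul(72, Rational(1, 60))), 44539) = Add(Add(Rational(15, 41), Rational(6, 5)), 44539) = Add(Rational(321, 205), 44539) = Rational(9130816, 205)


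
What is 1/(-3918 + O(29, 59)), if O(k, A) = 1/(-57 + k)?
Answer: -28/109705 ≈ -0.00025523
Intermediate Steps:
1/(-3918 + O(29, 59)) = 1/(-3918 + 1/(-57 + 29)) = 1/(-3918 + 1/(-28)) = 1/(-3918 - 1/28) = 1/(-109705/28) = -28/109705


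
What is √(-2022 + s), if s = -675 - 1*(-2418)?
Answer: 3*I*√31 ≈ 16.703*I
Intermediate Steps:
s = 1743 (s = -675 + 2418 = 1743)
√(-2022 + s) = √(-2022 + 1743) = √(-279) = 3*I*√31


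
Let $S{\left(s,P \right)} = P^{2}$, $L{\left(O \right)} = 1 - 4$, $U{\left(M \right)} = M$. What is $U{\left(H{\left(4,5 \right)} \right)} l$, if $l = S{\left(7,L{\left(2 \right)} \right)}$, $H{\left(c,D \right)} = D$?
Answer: $45$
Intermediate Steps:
$L{\left(O \right)} = -3$ ($L{\left(O \right)} = 1 - 4 = -3$)
$l = 9$ ($l = \left(-3\right)^{2} = 9$)
$U{\left(H{\left(4,5 \right)} \right)} l = 5 \cdot 9 = 45$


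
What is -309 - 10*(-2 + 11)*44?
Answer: -4269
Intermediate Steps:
-309 - 10*(-2 + 11)*44 = -309 - 10*9*44 = -309 - 90*44 = -309 - 3960 = -4269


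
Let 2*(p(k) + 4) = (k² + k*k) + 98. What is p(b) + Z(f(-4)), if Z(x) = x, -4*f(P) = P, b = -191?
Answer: 36527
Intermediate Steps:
p(k) = 45 + k² (p(k) = -4 + ((k² + k*k) + 98)/2 = -4 + ((k² + k²) + 98)/2 = -4 + (2*k² + 98)/2 = -4 + (98 + 2*k²)/2 = -4 + (49 + k²) = 45 + k²)
f(P) = -P/4
p(b) + Z(f(-4)) = (45 + (-191)²) - ¼*(-4) = (45 + 36481) + 1 = 36526 + 1 = 36527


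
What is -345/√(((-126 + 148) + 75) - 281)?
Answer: 15*I*√46/4 ≈ 25.434*I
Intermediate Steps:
-345/√(((-126 + 148) + 75) - 281) = -345/√((22 + 75) - 281) = -345/√(97 - 281) = -345*(-I*√46/92) = -(-15)*I*√46/4 = 15*I*√46/4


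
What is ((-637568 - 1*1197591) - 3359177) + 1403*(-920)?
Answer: -6485096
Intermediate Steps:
((-637568 - 1*1197591) - 3359177) + 1403*(-920) = ((-637568 - 1197591) - 3359177) - 1290760 = (-1835159 - 3359177) - 1290760 = -5194336 - 1290760 = -6485096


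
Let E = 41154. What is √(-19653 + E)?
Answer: 3*√2389 ≈ 146.63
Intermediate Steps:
√(-19653 + E) = √(-19653 + 41154) = √21501 = 3*√2389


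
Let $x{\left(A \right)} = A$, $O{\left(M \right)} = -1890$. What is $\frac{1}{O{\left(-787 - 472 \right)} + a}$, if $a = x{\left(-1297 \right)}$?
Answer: $- \frac{1}{3187} \approx -0.00031377$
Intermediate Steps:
$a = -1297$
$\frac{1}{O{\left(-787 - 472 \right)} + a} = \frac{1}{-1890 - 1297} = \frac{1}{-3187} = - \frac{1}{3187}$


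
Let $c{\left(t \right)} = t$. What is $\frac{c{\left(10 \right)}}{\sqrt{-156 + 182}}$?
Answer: $\frac{5 \sqrt{26}}{13} \approx 1.9612$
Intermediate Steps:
$\frac{c{\left(10 \right)}}{\sqrt{-156 + 182}} = \frac{10}{\sqrt{-156 + 182}} = \frac{10}{\sqrt{26}} = 10 \frac{\sqrt{26}}{26} = \frac{5 \sqrt{26}}{13}$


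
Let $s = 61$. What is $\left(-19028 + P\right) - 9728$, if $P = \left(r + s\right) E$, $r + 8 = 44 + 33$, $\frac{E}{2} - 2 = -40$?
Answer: $-38636$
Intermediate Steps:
$E = -76$ ($E = 4 + 2 \left(-40\right) = 4 - 80 = -76$)
$r = 69$ ($r = -8 + \left(44 + 33\right) = -8 + 77 = 69$)
$P = -9880$ ($P = \left(69 + 61\right) \left(-76\right) = 130 \left(-76\right) = -9880$)
$\left(-19028 + P\right) - 9728 = \left(-19028 - 9880\right) - 9728 = -28908 - 9728 = -38636$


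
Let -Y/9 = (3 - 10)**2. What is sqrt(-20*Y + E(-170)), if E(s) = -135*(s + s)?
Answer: 24*sqrt(95) ≈ 233.92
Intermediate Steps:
E(s) = -270*s
Y = -441 (Y = -9*(3 - 10)**2 = -9*(-7)**2 = -9*49 = -441)
sqrt(-20*Y + E(-170)) = sqrt(-20*(-441) - 270*(-170)) = sqrt(8820 + 45900) = sqrt(54720) = 24*sqrt(95)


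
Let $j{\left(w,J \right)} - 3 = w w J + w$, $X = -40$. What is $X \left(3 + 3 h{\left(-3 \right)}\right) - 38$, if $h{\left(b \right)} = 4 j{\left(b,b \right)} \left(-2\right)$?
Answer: $-26078$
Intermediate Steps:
$j{\left(w,J \right)} = 3 + w + J w^{2}$ ($j{\left(w,J \right)} = 3 + \left(w w J + w\right) = 3 + \left(w^{2} J + w\right) = 3 + \left(J w^{2} + w\right) = 3 + \left(w + J w^{2}\right) = 3 + w + J w^{2}$)
$h{\left(b \right)} = -24 - 8 b - 8 b^{3}$ ($h{\left(b \right)} = 4 \left(3 + b + b b^{2}\right) \left(-2\right) = 4 \left(3 + b + b^{3}\right) \left(-2\right) = \left(12 + 4 b + 4 b^{3}\right) \left(-2\right) = -24 - 8 b - 8 b^{3}$)
$X \left(3 + 3 h{\left(-3 \right)}\right) - 38 = - 40 \left(3 + 3 \left(-24 - -24 - 8 \left(-3\right)^{3}\right)\right) - 38 = - 40 \left(3 + 3 \left(-24 + 24 - -216\right)\right) - 38 = - 40 \left(3 + 3 \left(-24 + 24 + 216\right)\right) - 38 = - 40 \left(3 + 3 \cdot 216\right) - 38 = - 40 \left(3 + 648\right) - 38 = \left(-40\right) 651 - 38 = -26040 - 38 = -26078$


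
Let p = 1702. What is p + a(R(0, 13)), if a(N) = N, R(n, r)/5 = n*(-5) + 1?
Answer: 1707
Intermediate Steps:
R(n, r) = 5 - 25*n (R(n, r) = 5*(n*(-5) + 1) = 5*(-5*n + 1) = 5*(1 - 5*n) = 5 - 25*n)
p + a(R(0, 13)) = 1702 + (5 - 25*0) = 1702 + (5 + 0) = 1702 + 5 = 1707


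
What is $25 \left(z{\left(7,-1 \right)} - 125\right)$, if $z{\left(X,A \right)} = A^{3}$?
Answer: $-3150$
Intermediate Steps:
$25 \left(z{\left(7,-1 \right)} - 125\right) = 25 \left(\left(-1\right)^{3} - 125\right) = 25 \left(-1 - 125\right) = 25 \left(-126\right) = -3150$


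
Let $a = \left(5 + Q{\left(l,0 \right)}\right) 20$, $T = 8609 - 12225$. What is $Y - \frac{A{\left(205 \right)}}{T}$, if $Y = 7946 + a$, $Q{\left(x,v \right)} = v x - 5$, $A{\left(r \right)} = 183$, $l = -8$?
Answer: $\frac{28732919}{3616} \approx 7946.0$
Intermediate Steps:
$T = -3616$
$Q{\left(x,v \right)} = -5 + v x$
$a = 0$ ($a = \left(5 + \left(-5 + 0 \left(-8\right)\right)\right) 20 = \left(5 + \left(-5 + 0\right)\right) 20 = \left(5 - 5\right) 20 = 0 \cdot 20 = 0$)
$Y = 7946$ ($Y = 7946 + 0 = 7946$)
$Y - \frac{A{\left(205 \right)}}{T} = 7946 - \frac{183}{-3616} = 7946 - 183 \left(- \frac{1}{3616}\right) = 7946 - - \frac{183}{3616} = 7946 + \frac{183}{3616} = \frac{28732919}{3616}$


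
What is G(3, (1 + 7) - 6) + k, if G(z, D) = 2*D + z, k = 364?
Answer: 371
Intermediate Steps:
G(z, D) = z + 2*D
G(3, (1 + 7) - 6) + k = (3 + 2*((1 + 7) - 6)) + 364 = (3 + 2*(8 - 6)) + 364 = (3 + 2*2) + 364 = (3 + 4) + 364 = 7 + 364 = 371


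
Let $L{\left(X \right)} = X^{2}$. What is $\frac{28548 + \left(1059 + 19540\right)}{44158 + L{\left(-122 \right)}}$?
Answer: $\frac{49147}{59042} \approx 0.83241$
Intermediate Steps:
$\frac{28548 + \left(1059 + 19540\right)}{44158 + L{\left(-122 \right)}} = \frac{28548 + \left(1059 + 19540\right)}{44158 + \left(-122\right)^{2}} = \frac{28548 + 20599}{44158 + 14884} = \frac{49147}{59042}$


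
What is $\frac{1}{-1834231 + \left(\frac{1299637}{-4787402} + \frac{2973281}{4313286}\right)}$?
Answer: $- \frac{5162358505743}{9468955847201156438} \approx -5.4519 \cdot 10^{-7}$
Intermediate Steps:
$\frac{1}{-1834231 + \left(\frac{1299637}{-4787402} + \frac{2973281}{4313286}\right)} = \frac{1}{-1834231 + \left(1299637 \left(- \frac{1}{4787402}\right) + 2973281 \cdot \frac{1}{4313286}\right)} = \frac{1}{-1834231 + \left(- \frac{1299637}{4787402} + \frac{2973281}{4313286}\right)} = \frac{1}{-1834231 + \frac{2157146332195}{5162358505743}} = \frac{1}{- \frac{9468955847201156438}{5162358505743}} = - \frac{5162358505743}{9468955847201156438}$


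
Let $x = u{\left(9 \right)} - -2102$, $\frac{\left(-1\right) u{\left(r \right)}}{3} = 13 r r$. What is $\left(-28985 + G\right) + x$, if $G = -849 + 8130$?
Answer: $-22761$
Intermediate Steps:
$u{\left(r \right)} = - 39 r^{2}$ ($u{\left(r \right)} = - 3 \cdot 13 r r = - 3 \cdot 13 r^{2} = - 39 r^{2}$)
$G = 7281$
$x = -1057$ ($x = - 39 \cdot 9^{2} - -2102 = \left(-39\right) 81 + 2102 = -3159 + 2102 = -1057$)
$\left(-28985 + G\right) + x = \left(-28985 + 7281\right) - 1057 = -21704 - 1057 = -22761$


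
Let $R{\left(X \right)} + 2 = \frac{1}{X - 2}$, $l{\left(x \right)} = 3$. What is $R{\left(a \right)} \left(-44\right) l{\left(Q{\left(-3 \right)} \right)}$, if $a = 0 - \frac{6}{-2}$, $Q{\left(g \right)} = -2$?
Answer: $132$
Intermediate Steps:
$a = 3$ ($a = 0 - 6 \left(- \frac{1}{2}\right) = 0 - -3 = 0 + 3 = 3$)
$R{\left(X \right)} = -2 + \frac{1}{-2 + X}$ ($R{\left(X \right)} = -2 + \frac{1}{X - 2} = -2 + \frac{1}{-2 + X}$)
$R{\left(a \right)} \left(-44\right) l{\left(Q{\left(-3 \right)} \right)} = \frac{5 - 6}{-2 + 3} \left(-44\right) 3 = \frac{5 - 6}{1} \left(-44\right) 3 = 1 \left(-1\right) \left(-44\right) 3 = \left(-1\right) \left(-44\right) 3 = 44 \cdot 3 = 132$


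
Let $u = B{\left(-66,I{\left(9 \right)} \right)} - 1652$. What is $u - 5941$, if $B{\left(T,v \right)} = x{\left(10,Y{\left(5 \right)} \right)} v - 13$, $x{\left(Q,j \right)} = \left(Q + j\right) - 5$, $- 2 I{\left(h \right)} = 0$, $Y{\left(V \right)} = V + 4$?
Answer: $-7606$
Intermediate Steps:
$Y{\left(V \right)} = 4 + V$
$I{\left(h \right)} = 0$ ($I{\left(h \right)} = \left(- \frac{1}{2}\right) 0 = 0$)
$x{\left(Q,j \right)} = -5 + Q + j$
$B{\left(T,v \right)} = -13 + 14 v$ ($B{\left(T,v \right)} = \left(-5 + 10 + \left(4 + 5\right)\right) v - 13 = \left(-5 + 10 + 9\right) v - 13 = 14 v - 13 = -13 + 14 v$)
$u = -1665$ ($u = \left(-13 + 14 \cdot 0\right) - 1652 = \left(-13 + 0\right) - 1652 = -13 - 1652 = -1665$)
$u - 5941 = -1665 - 5941 = -7606$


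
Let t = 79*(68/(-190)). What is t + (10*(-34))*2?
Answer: -67286/95 ≈ -708.27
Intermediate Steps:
t = -2686/95 (t = 79*(68*(-1/190)) = 79*(-34/95) = -2686/95 ≈ -28.274)
t + (10*(-34))*2 = -2686/95 + (10*(-34))*2 = -2686/95 - 340*2 = -2686/95 - 680 = -67286/95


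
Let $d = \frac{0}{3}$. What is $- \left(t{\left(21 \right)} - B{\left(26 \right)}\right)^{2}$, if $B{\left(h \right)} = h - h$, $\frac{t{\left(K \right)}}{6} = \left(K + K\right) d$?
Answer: $0$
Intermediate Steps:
$d = 0$ ($d = 0 \cdot \frac{1}{3} = 0$)
$t{\left(K \right)} = 0$ ($t{\left(K \right)} = 6 \left(K + K\right) 0 = 6 \cdot 2 K 0 = 6 \cdot 0 = 0$)
$B{\left(h \right)} = 0$
$- \left(t{\left(21 \right)} - B{\left(26 \right)}\right)^{2} = - \left(0 - 0\right)^{2} = - \left(0 + 0\right)^{2} = - 0^{2} = \left(-1\right) 0 = 0$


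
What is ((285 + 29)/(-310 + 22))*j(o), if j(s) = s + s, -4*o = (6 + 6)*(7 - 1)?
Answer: 157/4 ≈ 39.250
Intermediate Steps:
o = -18 (o = -(6 + 6)*(7 - 1)/4 = -3*6 = -¼*72 = -18)
j(s) = 2*s
((285 + 29)/(-310 + 22))*j(o) = ((285 + 29)/(-310 + 22))*(2*(-18)) = (314/(-288))*(-36) = (314*(-1/288))*(-36) = -157/144*(-36) = 157/4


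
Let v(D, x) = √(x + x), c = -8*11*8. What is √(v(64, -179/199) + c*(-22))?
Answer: √(613340288 + 199*I*√71242)/199 ≈ 124.45 + 0.0053887*I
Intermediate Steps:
c = -704 (c = -88*8 = -704)
v(D, x) = √2*√x (v(D, x) = √(2*x) = √2*√x)
√(v(64, -179/199) + c*(-22)) = √(√2*√(-179/199) - 704*(-22)) = √(√2*√(-179*1/199) + 15488) = √(√2*√(-179/199) + 15488) = √(√2*(I*√35621/199) + 15488) = √(I*√71242/199 + 15488) = √(15488 + I*√71242/199)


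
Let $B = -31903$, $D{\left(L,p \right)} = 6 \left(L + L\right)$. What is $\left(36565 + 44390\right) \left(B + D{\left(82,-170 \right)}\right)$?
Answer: $-2503047645$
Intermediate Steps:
$D{\left(L,p \right)} = 12 L$ ($D{\left(L,p \right)} = 6 \cdot 2 L = 12 L$)
$\left(36565 + 44390\right) \left(B + D{\left(82,-170 \right)}\right) = \left(36565 + 44390\right) \left(-31903 + 12 \cdot 82\right) = 80955 \left(-31903 + 984\right) = 80955 \left(-30919\right) = -2503047645$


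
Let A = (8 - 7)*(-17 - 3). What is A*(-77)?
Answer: 1540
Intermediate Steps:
A = -20 (A = 1*(-20) = -20)
A*(-77) = -20*(-77) = 1540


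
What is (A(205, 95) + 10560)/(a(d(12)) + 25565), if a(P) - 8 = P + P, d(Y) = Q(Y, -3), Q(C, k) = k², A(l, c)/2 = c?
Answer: 10750/25591 ≈ 0.42007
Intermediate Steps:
A(l, c) = 2*c
d(Y) = 9 (d(Y) = (-3)² = 9)
a(P) = 8 + 2*P (a(P) = 8 + (P + P) = 8 + 2*P)
(A(205, 95) + 10560)/(a(d(12)) + 25565) = (2*95 + 10560)/((8 + 2*9) + 25565) = (190 + 10560)/((8 + 18) + 25565) = 10750/(26 + 25565) = 10750/25591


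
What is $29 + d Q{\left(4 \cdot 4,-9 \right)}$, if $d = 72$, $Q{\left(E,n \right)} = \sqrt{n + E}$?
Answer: $29 + 72 \sqrt{7} \approx 219.49$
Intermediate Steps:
$Q{\left(E,n \right)} = \sqrt{E + n}$
$29 + d Q{\left(4 \cdot 4,-9 \right)} = 29 + 72 \sqrt{4 \cdot 4 - 9} = 29 + 72 \sqrt{16 - 9} = 29 + 72 \sqrt{7}$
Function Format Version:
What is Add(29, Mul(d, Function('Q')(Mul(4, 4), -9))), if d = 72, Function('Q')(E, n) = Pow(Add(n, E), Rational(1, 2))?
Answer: Add(29, Mul(72, Pow(7, Rational(1, 2)))) ≈ 219.49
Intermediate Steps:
Function('Q')(E, n) = Pow(Add(E, n), Rational(1, 2))
Add(29, Mul(d, Function('Q')(Mul(4, 4), -9))) = Add(29, Mul(72, Pow(Add(Mul(4, 4), -9), Rational(1, 2)))) = Add(29, Mul(72, Pow(Add(16, -9), Rational(1, 2)))) = Add(29, Mul(72, Pow(7, Rational(1, 2))))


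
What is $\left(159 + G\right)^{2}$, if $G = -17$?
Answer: $20164$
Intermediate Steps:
$\left(159 + G\right)^{2} = \left(159 - 17\right)^{2} = 142^{2} = 20164$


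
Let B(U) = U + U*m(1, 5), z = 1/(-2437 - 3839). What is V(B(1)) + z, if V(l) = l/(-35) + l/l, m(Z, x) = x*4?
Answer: 12547/31380 ≈ 0.39984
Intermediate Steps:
m(Z, x) = 4*x
z = -1/6276 (z = 1/(-6276) = -1/6276 ≈ -0.00015934)
B(U) = 21*U (B(U) = U + U*(4*5) = U + U*20 = U + 20*U = 21*U)
V(l) = 1 - l/35 (V(l) = l*(-1/35) + 1 = -l/35 + 1 = 1 - l/35)
V(B(1)) + z = (1 - 3/5) - 1/6276 = 2/5 - 1/6276 = 12547/31380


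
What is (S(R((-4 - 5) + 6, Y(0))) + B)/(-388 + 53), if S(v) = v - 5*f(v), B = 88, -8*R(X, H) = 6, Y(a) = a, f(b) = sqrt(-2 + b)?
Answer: -349/1340 + I*sqrt(11)/134 ≈ -0.26045 + 0.024751*I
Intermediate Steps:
R(X, H) = -3/4 (R(X, H) = -1/8*6 = -3/4)
S(v) = v - 5*sqrt(-2 + v)
(S(R((-4 - 5) + 6, Y(0))) + B)/(-388 + 53) = ((-3/4 - 5*sqrt(-2 - 3/4)) + 88)/(-388 + 53) = ((-3/4 - 5*I*sqrt(11)/2) + 88)/(-335) = ((-3/4 - 5*I*sqrt(11)/2) + 88)*(-1/335) = (349/4 - 5*I*sqrt(11)/2)*(-1/335) = -349/1340 + I*sqrt(11)/134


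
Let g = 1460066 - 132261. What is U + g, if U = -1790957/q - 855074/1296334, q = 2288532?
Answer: 1969598630179935917/1483350920844 ≈ 1.3278e+6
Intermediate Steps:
g = 1327805
U = -2139271331503/1483350920844 (U = -1790957/2288532 - 855074/1296334 = -1790957*1/2288532 - 855074*1/1296334 = -1790957/2288532 - 427537/648167 = -2139271331503/1483350920844 ≈ -1.4422)
U + g = -2139271331503/1483350920844 + 1327805 = 1969598630179935917/1483350920844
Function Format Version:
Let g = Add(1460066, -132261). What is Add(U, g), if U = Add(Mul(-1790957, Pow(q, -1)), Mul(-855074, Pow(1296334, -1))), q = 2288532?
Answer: Rational(1969598630179935917, 1483350920844) ≈ 1.3278e+6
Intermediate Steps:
g = 1327805
U = Rational(-2139271331503, 1483350920844) (U = Add(Mul(-1790957, Pow(2288532, -1)), Mul(-855074, Pow(1296334, -1))) = Add(Mul(-1790957, Rational(1, 2288532)), Mul(-855074, Rational(1, 1296334))) = Add(Rational(-1790957, 2288532), Rational(-427537, 648167)) = Rational(-2139271331503, 1483350920844) ≈ -1.4422)
Add(U, g) = Add(Rational(-2139271331503, 1483350920844), 1327805) = Rational(1969598630179935917, 1483350920844)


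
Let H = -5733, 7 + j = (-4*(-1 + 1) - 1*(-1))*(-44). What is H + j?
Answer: -5784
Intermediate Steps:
j = -51 (j = -7 + (-4*(-1 + 1) - 1*(-1))*(-44) = -7 + (-4*0 + 1)*(-44) = -7 + (0 + 1)*(-44) = -7 + 1*(-44) = -7 - 44 = -51)
H + j = -5733 - 51 = -5784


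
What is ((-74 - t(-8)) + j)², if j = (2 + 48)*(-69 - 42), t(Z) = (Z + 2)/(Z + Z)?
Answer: 2024550025/64 ≈ 3.1634e+7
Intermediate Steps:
t(Z) = (2 + Z)/(2*Z) (t(Z) = (2 + Z)/((2*Z)) = (2 + Z)*(1/(2*Z)) = (2 + Z)/(2*Z))
j = -5550 (j = 50*(-111) = -5550)
((-74 - t(-8)) + j)² = ((-74 - (2 - 8)/(2*(-8))) - 5550)² = ((-74 - (-1)*(-6)/(2*8)) - 5550)² = ((-74 - 1*3/8) - 5550)² = ((-74 - 3/8) - 5550)² = (-595/8 - 5550)² = (-44995/8)² = 2024550025/64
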